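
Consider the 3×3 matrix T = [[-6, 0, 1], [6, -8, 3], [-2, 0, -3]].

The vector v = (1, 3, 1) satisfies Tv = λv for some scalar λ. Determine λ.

Compute Tv: T·(1, 3, 1) = (-5, -15, -5).
Since Tv = λv, compare component 1: -5 = λ·1, so λ = -5.

-5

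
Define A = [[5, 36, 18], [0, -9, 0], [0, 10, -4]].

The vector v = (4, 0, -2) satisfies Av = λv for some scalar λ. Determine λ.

Compute Av: A·(4, 0, -2) = (-16, 0, 8).
Since Av = λv, compare component 1: -16 = λ·4, so λ = -4.

-4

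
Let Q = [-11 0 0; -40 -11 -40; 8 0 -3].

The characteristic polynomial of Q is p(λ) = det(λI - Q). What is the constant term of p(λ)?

363

p(λ) = λ^3 + 25λ^2 + 187λ + 363.
The constant term is 363.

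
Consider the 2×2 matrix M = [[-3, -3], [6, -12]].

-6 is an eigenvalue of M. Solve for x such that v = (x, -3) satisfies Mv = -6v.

-3

We need (M + 6I)v = 0.
M + 6I = [[3, -3], [6, -6]].
Row 1: (3)·x + (-3)·-3 = 0
Row 2: (6)·x + (-6)·-3 = 0
Solving gives x = -3.
Check: M·(-3, -3) = (18, 18) = -6·(-3, -3).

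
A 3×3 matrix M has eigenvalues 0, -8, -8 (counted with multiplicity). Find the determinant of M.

0

det(M) is the product of the eigenvalues: (0) · (-8) · (-8) = 0.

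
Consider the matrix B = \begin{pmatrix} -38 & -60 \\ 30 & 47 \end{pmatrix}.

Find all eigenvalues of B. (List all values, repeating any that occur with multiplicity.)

2, 7

det(B - μI) = (-38 - μ)(47 - μ) - (-60)·(30) = μ^2 - 9μ + 14.
This factors as (μ - 2)·(μ - 7) = 0.
Eigenvalues: 2, 7.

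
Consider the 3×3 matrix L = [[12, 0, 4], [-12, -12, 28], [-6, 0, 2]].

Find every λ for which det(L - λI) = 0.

The characteristic polynomial is p(r) = det(rI - L).
Expanding the 3×3 determinant: p(r) = r^3 - 2r^2 - 120r + 576.
Since p(-12) = 0, r = -12 is a root.
Dividing by (r + 12) leaves r^2 - 14r + 48.
The quadratic factors as (r - 6)·(r - 8).
Eigenvalues: -12, 6, 8.

-12, 6, 8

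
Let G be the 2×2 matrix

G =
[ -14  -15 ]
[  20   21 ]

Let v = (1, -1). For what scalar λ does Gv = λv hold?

Compute Gv: G·(1, -1) = (1, -1).
Since Gv = λv, compare component 1: 1 = λ·1, so λ = 1.

1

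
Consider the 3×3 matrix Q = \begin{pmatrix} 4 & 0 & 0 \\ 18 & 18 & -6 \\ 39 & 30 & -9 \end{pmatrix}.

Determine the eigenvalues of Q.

3, 4, 6

Compute the characteristic polynomial p(lambda) = det(lambda·I - Q).
Expanding along the first row, p(lambda) = lambda^3 - 13·lambda^2 + 54·lambda - 72.
Rational-root test: lambda = 4 gives p(4) = 0.
Factor out (lambda - 4): p(lambda) = (lambda - 4)·(lambda^2 - 9·lambda + 18).
The quadratic factors as (lambda - 3)·(lambda - 6).
Eigenvalues: 3, 4, 6.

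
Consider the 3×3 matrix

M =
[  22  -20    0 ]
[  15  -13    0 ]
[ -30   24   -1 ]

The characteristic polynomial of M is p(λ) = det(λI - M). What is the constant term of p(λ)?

p(λ) = λ^3 - 8λ^2 + 5λ + 14.
The constant term is 14.

14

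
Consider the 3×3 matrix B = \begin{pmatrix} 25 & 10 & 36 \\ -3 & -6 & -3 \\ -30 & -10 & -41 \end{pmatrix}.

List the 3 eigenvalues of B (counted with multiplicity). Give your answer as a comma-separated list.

Set up det(sI - B) = 0.
Cofactor expansion gives p(s) = s^3 + 22s^2 + 151s + 330.
Since p(-6) = 0, s = -6 is a root.
Dividing by (s + 6) leaves s^2 + 16s + 55.
The quadratic factors as (s + 11)·(s + 5).
Eigenvalues: -11, -6, -5.

-11, -6, -5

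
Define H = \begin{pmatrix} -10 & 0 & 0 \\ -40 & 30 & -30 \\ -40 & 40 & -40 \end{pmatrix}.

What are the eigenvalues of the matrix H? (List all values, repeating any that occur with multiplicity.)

-10, -10, 0

Compute the characteristic polynomial p(s) = det(sI - H).
Cofactor expansion gives p(s) = s^3 + 20s^2 + 100s.
Try s = 0: p(0) = 0, so 0 is a root.
Dividing by s leaves s^2 + 20s + 100.
The quadratic factor is (s + 10)^2.
Eigenvalues: -10, -10, 0.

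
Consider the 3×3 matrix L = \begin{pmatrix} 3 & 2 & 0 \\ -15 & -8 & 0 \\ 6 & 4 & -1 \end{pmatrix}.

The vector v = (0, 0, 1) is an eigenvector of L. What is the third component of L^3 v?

-1

First find the eigenvalue: Lv = (0, 0, -1) = -1·(0, 0, 1), so λ = -1.
Then L^3 v = λ^3·v = (-1)^3·(0, 0, 1) = -1·(0, 0, 1) = (0, 0, -1).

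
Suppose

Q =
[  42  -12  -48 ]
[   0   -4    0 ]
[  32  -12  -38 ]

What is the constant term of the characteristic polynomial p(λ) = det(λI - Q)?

p(0) = det(0·I − Q) = det(−Q) = (−1)^3·det(Q).
det(Q) = 240, so p(0) = -240.

-240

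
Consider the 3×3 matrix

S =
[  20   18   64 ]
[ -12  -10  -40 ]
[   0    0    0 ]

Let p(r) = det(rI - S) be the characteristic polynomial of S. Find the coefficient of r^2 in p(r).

The coefficient of r^2 of det(rI - S) is −trace(S).
trace(S) = (20) + (-10) + (0) = 10, so the coefficient is -10.

-10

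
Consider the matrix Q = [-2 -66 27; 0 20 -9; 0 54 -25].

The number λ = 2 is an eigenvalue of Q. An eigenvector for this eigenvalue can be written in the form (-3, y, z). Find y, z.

1, 2

We need (Q - 2I)v = 0.
Q - 2I = [[-4, -66, 27], [0, 18, -9], [0, 54, -27]].
Row 1: (-4)·-3 + (-66)·y + (27)·z = 0
Row 2: (0)·-3 + (18)·y + (-9)·z = 0
Row 3: (0)·-3 + (54)·y + (-27)·z = 0
Solving gives y = 1, z = 2.
Check: Q·(-3, 1, 2) = (-6, 2, 4) = 2·(-3, 1, 2).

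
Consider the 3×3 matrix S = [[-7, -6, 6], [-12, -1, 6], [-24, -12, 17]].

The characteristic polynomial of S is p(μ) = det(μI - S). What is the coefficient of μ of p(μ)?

p(μ) = μ^3 - 9μ^2 + 15μ + 25.
The coefficient of μ is 15.

15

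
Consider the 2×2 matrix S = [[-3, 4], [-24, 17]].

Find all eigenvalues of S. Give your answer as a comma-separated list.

det(S - rI) = (-3 - r)(17 - r) - (4)·(-24) = r^2 - 14r + 45.
This factors as (r - 5)·(r - 9) = 0.
Eigenvalues: 5, 9.

5, 9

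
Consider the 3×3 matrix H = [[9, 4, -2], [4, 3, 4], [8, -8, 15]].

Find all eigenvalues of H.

The characteristic polynomial is p(t) = det(tI - H).
Cofactor expansion gives p(t) = t^3 - 27t^2 + 239t - 693.
Since p(7) = 0, t = 7 is a root.
Factor out (t - 7): p(t) = (t - 7)·(t^2 - 20t + 99).
The quadratic factors as (t - 9)·(t - 11).
Eigenvalues: 7, 9, 11.

7, 9, 11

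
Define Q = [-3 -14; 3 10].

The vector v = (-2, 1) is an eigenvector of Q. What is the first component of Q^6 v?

-8192

First find the eigenvalue: Qv = (-8, 4) = 4·(-2, 1), so λ = 4.
Then Q^6 v = λ^6·v = 4^6·(-2, 1) = 4096·(-2, 1) = (-8192, 4096).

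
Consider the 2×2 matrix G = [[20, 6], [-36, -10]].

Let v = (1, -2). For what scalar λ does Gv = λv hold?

8

Compute Gv: G·(1, -2) = (8, -16).
Since Gv = λv, compare component 1: 8 = λ·1, so λ = 8.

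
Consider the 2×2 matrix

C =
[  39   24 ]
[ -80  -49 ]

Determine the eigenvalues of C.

det(C - λI) = (39 - λ)(-49 - λ) - (24)·(-80) = λ^2 + 10λ + 9.
This factors as (λ + 9)·(λ + 1) = 0.
Eigenvalues: -9, -1.

-9, -1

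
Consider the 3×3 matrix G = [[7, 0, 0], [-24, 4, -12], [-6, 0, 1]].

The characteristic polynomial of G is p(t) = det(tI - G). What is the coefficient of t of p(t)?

p(t) = t^3 - 12t^2 + 39t - 28.
The coefficient of t is 39.

39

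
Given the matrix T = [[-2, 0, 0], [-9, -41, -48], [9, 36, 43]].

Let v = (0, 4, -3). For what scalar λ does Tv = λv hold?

Compute Tv: T·(0, 4, -3) = (0, -20, 15).
Since Tv = λv, compare component 2: -20 = λ·4, so λ = -5.

-5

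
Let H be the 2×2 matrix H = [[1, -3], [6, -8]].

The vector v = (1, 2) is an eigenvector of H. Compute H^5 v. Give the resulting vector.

First find the eigenvalue: Hv = (-5, -10) = -5·(1, 2), so λ = -5.
Then H^5 v = λ^5·v = (-5)^5·(1, 2) = -3125·(1, 2) = (-3125, -6250).

(-3125, -6250)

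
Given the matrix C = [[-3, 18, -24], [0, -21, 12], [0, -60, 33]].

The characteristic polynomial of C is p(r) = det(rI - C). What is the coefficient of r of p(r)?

p(r) = r^3 - 9r^2 - 9r + 81.
The coefficient of r is -9.

-9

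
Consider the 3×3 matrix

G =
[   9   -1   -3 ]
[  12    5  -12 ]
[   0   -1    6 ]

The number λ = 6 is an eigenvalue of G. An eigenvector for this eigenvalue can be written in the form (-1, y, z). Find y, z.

0, -1

We need (G - 6I)v = 0.
G - 6I = [[3, -1, -3], [12, -1, -12], [0, -1, 0]].
Row 1: (3)·-1 + (-1)·y + (-3)·z = 0
Row 2: (12)·-1 + (-1)·y + (-12)·z = 0
Row 3: (0)·-1 + (-1)·y + (0)·z = 0
Solving gives y = 0, z = -1.
Check: G·(-1, 0, -1) = (-6, 0, -6) = 6·(-1, 0, -1).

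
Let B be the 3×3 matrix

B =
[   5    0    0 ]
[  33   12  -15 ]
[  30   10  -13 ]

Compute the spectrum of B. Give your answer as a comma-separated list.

-3, 2, 5

Compute the characteristic polynomial p(t) = det(tI - B).
Expanding along the first row, p(t) = t^3 - 4t^2 - 11t + 30.
Since p(2) = 0, t = 2 is a root.
Dividing by (t - 2) leaves t^2 - 2t - 15.
The quadratic factors as (t + 3)·(t - 5).
Eigenvalues: -3, 2, 5.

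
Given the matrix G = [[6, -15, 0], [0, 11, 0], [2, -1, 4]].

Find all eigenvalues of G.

4, 6, 11

Set up det(sI - G) = 0.
Expanding the 3×3 determinant: p(s) = s^3 - 21s^2 + 134s - 264.
Try s = 11: p(11) = 0, so 11 is a root.
Factor out (s - 11): p(s) = (s - 11)·(s^2 - 10s + 24).
The quadratic factors as (s - 4)·(s - 6).
Eigenvalues: 4, 6, 11.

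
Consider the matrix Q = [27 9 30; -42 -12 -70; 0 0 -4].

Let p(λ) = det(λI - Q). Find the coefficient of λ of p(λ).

-6

p(λ) = λ^3 - 11λ^2 - 6λ + 216.
The coefficient of λ is -6.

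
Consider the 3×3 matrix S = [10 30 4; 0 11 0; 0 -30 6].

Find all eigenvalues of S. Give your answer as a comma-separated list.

6, 10, 11

The characteristic polynomial is p(t) = det(tI - S).
Cofactor expansion gives p(t) = t^3 - 27t^2 + 236t - 660.
Since p(10) = 0, t = 10 is a root.
Factor out (t - 10): p(t) = (t - 10)·(t^2 - 17t + 66).
The quadratic factors as (t - 6)·(t - 11).
Eigenvalues: 6, 10, 11.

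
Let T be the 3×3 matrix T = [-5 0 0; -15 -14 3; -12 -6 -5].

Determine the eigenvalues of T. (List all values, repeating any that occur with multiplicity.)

-11, -8, -5

Compute the characteristic polynomial p(μ) = det(μI - T).
Cofactor expansion gives p(μ) = μ^3 + 24μ^2 + 183μ + 440.
Since p(-5) = 0, μ = -5 is a root.
Factor out (μ + 5): p(μ) = (μ + 5)·(μ^2 + 19μ + 88).
The quadratic factors as (μ + 11)·(μ + 8).
Eigenvalues: -11, -8, -5.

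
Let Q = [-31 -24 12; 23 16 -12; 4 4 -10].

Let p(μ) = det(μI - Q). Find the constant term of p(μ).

p(μ) = μ^3 + 25μ^2 + 206μ + 560.
The constant term is 560.

560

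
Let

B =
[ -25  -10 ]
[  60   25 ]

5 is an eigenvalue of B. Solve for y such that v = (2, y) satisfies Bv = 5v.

We need (B - 5I)v = 0.
B - 5I = [[-30, -10], [60, 20]].
Row 1: (-30)·2 + (-10)·y = 0
Row 2: (60)·2 + (20)·y = 0
Solving gives y = -6.
Check: B·(2, -6) = (10, -30) = 5·(2, -6).

-6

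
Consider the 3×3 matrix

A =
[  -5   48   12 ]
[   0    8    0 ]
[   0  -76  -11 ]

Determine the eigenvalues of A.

Compute the characteristic polynomial p(λ) = det(λI - A).
Expanding along the first row, p(λ) = λ^3 + 8λ^2 - 73λ - 440.
Since p(-11) = 0, λ = -11 is a root.
Dividing by (λ + 11) leaves λ^2 - 3λ - 40.
The quadratic factors as (λ + 5)·(λ - 8).
Eigenvalues: -11, -5, 8.

-11, -5, 8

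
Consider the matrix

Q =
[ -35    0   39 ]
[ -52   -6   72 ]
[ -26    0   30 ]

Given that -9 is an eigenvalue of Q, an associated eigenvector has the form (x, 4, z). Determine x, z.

3, 2

We need (Q + 9I)v = 0.
Q + 9I = [[-26, 0, 39], [-52, 3, 72], [-26, 0, 39]].
Row 1: (-26)·x + (0)·4 + (39)·z = 0
Row 2: (-52)·x + (3)·4 + (72)·z = 0
Row 3: (-26)·x + (0)·4 + (39)·z = 0
Solving gives x = 3, z = 2.
Check: Q·(3, 4, 2) = (-27, -36, -18) = -9·(3, 4, 2).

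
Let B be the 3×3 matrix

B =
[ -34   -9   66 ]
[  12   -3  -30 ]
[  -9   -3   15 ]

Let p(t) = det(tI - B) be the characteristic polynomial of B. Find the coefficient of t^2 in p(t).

The coefficient of t^2 of det(tI - B) is −trace(B).
trace(B) = (-34) + (-3) + (15) = -22, so the coefficient is 22.

22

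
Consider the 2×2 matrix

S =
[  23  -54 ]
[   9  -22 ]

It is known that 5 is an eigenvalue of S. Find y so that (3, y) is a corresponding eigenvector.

1

We need (S - 5I)v = 0.
S - 5I = [[18, -54], [9, -27]].
Row 1: (18)·3 + (-54)·y = 0
Row 2: (9)·3 + (-27)·y = 0
Solving gives y = 1.
Check: S·(3, 1) = (15, 5) = 5·(3, 1).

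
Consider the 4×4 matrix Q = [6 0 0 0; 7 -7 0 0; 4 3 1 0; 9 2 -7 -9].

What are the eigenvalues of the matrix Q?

Q is lower triangular, so its eigenvalues are the diagonal entries.
Diagonal: 6, -7, 1, -9.

-9, -7, 1, 6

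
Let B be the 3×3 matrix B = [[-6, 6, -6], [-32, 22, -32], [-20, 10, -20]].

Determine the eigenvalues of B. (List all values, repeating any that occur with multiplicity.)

Set up det(sI - B) = 0.
Expanding the 3×3 determinant: p(s) = s^3 + 4s^2 - 60s.
Since p(0) = 0, s = 0 is a root.
Factor out s: p(s) = s·(s^2 + 4s - 60).
The quadratic factors as (s + 10)·(s - 6).
Eigenvalues: -10, 0, 6.

-10, 0, 6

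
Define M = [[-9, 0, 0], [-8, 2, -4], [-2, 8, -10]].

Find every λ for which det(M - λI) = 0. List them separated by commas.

-9, -6, -2

Compute the characteristic polynomial p(s) = det(sI - M).
Expanding along the first row, p(s) = s^3 + 17s^2 + 84s + 108.
Since p(-2) = 0, s = -2 is a root.
Factor out (s + 2): p(s) = (s + 2)·(s^2 + 15s + 54).
The quadratic factors as (s + 9)·(s + 6).
Eigenvalues: -9, -6, -2.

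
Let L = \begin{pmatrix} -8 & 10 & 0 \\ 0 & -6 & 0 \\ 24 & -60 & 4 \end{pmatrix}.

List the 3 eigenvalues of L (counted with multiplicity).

Set up det(λI - L) = 0.
Cofactor expansion gives p(λ) = λ^3 + 10λ^2 - 8λ - 192.
Rational-root test: λ = -8 gives p(-8) = 0.
Dividing by (λ + 8) leaves λ^2 + 2λ - 24.
The quadratic factors as (λ + 6)·(λ - 4).
Eigenvalues: -8, -6, 4.

-8, -6, 4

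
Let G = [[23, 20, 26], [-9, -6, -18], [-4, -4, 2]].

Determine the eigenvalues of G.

3, 6, 10

The characteristic polynomial is p(r) = det(rI - G).
Cofactor expansion gives p(r) = r^3 - 19r^2 + 108r - 180.
Since p(6) = 0, r = 6 is a root.
Factor out (r - 6): p(r) = (r - 6)·(r^2 - 13r + 30).
The quadratic factors as (r - 3)·(r - 10).
Eigenvalues: 3, 6, 10.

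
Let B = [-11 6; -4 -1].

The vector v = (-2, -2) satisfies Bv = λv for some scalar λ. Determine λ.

-5

Compute Bv: B·(-2, -2) = (10, 10).
Since Bv = λv, compare component 1: 10 = λ·-2, so λ = -5.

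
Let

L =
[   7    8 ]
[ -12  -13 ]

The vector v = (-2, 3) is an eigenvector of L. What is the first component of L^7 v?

156250

First find the eigenvalue: Lv = (10, -15) = -5·(-2, 3), so λ = -5.
Then L^7 v = λ^7·v = (-5)^7·(-2, 3) = -78125·(-2, 3) = (156250, -234375).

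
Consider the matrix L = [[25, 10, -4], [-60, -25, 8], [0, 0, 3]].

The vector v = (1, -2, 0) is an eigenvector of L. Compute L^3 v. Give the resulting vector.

(125, -250, 0)

First find the eigenvalue: Lv = (5, -10, 0) = 5·(1, -2, 0), so λ = 5.
Then L^3 v = λ^3·v = 5^3·(1, -2, 0) = 125·(1, -2, 0) = (125, -250, 0).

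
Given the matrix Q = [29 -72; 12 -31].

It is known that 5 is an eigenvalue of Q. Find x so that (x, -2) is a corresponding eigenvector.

-6

We need (Q - 5I)v = 0.
Q - 5I = [[24, -72], [12, -36]].
Row 1: (24)·x + (-72)·-2 = 0
Row 2: (12)·x + (-36)·-2 = 0
Solving gives x = -6.
Check: Q·(-6, -2) = (-30, -10) = 5·(-6, -2).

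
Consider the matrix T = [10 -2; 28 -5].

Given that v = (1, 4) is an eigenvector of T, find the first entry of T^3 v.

8

First find the eigenvalue: Tv = (2, 8) = 2·(1, 4), so λ = 2.
Then T^3 v = λ^3·v = 2^3·(1, 4) = 8·(1, 4) = (8, 32).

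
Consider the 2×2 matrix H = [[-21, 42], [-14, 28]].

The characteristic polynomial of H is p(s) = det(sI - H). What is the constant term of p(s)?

p(s) = s^2 - 7s.
The constant term is 0.

0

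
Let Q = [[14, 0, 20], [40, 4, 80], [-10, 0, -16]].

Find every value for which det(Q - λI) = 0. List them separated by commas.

Set up det(lambda·I - Q) = 0.
Expanding along the first row, p(lambda) = lambda^3 - 2·lambda^2 - 32·lambda + 96.
Since p(-6) = 0, lambda = -6 is a root.
Dividing by (lambda + 6) leaves lambda^2 - 8·lambda + 16.
The quadratic factor is (lambda - 4)^2.
Eigenvalues: -6, 4, 4.

-6, 4, 4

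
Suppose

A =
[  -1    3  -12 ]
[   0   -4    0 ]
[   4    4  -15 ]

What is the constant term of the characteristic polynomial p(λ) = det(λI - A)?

p(0) = det(0·I − A) = det(−A) = (−1)^3·det(A).
det(A) = -252, so p(0) = 252.

252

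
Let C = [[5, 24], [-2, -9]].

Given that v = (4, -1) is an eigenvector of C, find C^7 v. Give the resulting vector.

(-4, 1)

First find the eigenvalue: Cv = (-4, 1) = -1·(4, -1), so λ = -1.
Then C^7 v = λ^7·v = (-1)^7·(4, -1) = -1·(4, -1) = (-4, 1).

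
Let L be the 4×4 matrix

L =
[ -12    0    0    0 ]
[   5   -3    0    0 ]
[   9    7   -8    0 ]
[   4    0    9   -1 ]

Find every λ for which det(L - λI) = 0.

-12, -8, -3, -1

L is lower triangular, so its eigenvalues are the diagonal entries.
Diagonal: -12, -3, -8, -1.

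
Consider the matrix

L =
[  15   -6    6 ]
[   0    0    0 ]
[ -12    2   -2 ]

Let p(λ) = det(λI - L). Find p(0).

p(0) = det(0·I − L) = det(−L) = (−1)^3·det(L).
det(L) = 0, so p(0) = 0.

0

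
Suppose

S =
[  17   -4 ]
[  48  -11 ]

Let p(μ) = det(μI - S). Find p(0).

5

p(0) = det(0·I − S) = det(−S) = (−1)^2·det(S).
det(S) = 5, so p(0) = 5.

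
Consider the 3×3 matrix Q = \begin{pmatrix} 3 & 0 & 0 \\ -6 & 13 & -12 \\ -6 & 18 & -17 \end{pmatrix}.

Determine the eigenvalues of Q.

-5, 1, 3

The characteristic polynomial is p(μ) = det(μI - Q).
Expanding the 3×3 determinant: p(μ) = μ^3 + μ^2 - 17μ + 15.
Rational-root test: μ = 3 gives p(3) = 0.
Factor out (μ - 3): p(μ) = (μ - 3)·(μ^2 + 4μ - 5).
The quadratic factors as (μ + 5)·(μ - 1).
Eigenvalues: -5, 1, 3.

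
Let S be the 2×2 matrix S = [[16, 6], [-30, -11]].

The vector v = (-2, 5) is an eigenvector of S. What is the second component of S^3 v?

First find the eigenvalue: Sv = (-2, 5) = 1·(-2, 5), so λ = 1.
Then S^3 v = λ^3·v = 1^3·(-2, 5) = 1·(-2, 5) = (-2, 5).

5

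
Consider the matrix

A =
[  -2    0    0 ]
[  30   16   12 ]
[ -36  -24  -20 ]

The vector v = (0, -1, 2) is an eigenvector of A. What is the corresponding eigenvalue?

-8

Compute Av: A·(0, -1, 2) = (0, 8, -16).
Since Av = λv, compare component 2: 8 = λ·-1, so λ = -8.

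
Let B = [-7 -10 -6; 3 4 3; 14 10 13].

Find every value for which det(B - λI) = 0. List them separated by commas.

The characteristic polynomial is p(s) = det(sI - B).
Cofactor expansion gives p(s) = s^3 - 10s^2 + 17s + 28.
Rational-root test: s = 4 gives p(4) = 0.
Factor out (s - 4): p(s) = (s - 4)·(s^2 - 6s - 7).
The quadratic factors as (s + 1)·(s - 7).
Eigenvalues: -1, 4, 7.

-1, 4, 7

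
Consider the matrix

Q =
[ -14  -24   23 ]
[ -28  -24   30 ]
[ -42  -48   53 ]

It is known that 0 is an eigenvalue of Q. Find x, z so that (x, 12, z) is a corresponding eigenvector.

We need (Q)v = 0.
Q = [[-14, -24, 23], [-28, -24, 30], [-42, -48, 53]].
Row 1: (-14)·x + (-24)·12 + (23)·z = 0
Row 2: (-28)·x + (-24)·12 + (30)·z = 0
Row 3: (-42)·x + (-48)·12 + (53)·z = 0
Solving gives x = 9, z = 18.
Check: Q·(9, 12, 18) = (0, 0, 0) = 0·(9, 12, 18).

9, 18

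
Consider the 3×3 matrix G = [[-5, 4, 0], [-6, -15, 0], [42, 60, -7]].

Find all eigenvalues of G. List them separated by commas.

-11, -9, -7

Compute the characteristic polynomial p(λ) = det(λI - G).
Expanding along the first row, p(λ) = λ^3 + 27λ^2 + 239λ + 693.
Rational-root test: λ = -9 gives p(-9) = 0.
Factor out (λ + 9): p(λ) = (λ + 9)·(λ^2 + 18λ + 77).
The quadratic factors as (λ + 11)·(λ + 7).
Eigenvalues: -11, -9, -7.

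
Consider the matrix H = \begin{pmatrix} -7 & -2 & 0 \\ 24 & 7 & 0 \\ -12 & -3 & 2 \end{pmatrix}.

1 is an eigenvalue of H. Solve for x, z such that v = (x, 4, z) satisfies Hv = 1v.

We need (H - 1I)v = 0.
H - 1I = [[-8, -2, 0], [24, 6, 0], [-12, -3, 1]].
Row 1: (-8)·x + (-2)·4 + (0)·z = 0
Row 2: (24)·x + (6)·4 + (0)·z = 0
Row 3: (-12)·x + (-3)·4 + (1)·z = 0
Solving gives x = -1, z = 0.
Check: H·(-1, 4, 0) = (-1, 4, 0) = 1·(-1, 4, 0).

-1, 0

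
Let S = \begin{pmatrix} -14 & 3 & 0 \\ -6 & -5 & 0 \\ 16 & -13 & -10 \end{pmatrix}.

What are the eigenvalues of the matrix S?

Compute the characteristic polynomial p(t) = det(tI - S).
Expanding the 3×3 determinant: p(t) = t^3 + 29t^2 + 278t + 880.
Try t = -8: p(-8) = 0, so -8 is a root.
Factor out (t + 8): p(t) = (t + 8)·(t^2 + 21t + 110).
The quadratic factors as (t + 11)·(t + 10).
Eigenvalues: -11, -10, -8.

-11, -10, -8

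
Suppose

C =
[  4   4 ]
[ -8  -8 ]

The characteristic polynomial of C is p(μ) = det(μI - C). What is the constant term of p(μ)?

0

p(μ) = μ^2 + 4μ.
The constant term is 0.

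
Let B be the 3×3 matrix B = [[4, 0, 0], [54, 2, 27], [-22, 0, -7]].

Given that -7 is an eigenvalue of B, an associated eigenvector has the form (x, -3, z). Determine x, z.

We need (B + 7I)v = 0.
B + 7I = [[11, 0, 0], [54, 9, 27], [-22, 0, 0]].
Row 1: (11)·x + (0)·-3 + (0)·z = 0
Row 2: (54)·x + (9)·-3 + (27)·z = 0
Row 3: (-22)·x + (0)·-3 + (0)·z = 0
Solving gives x = 0, z = 1.
Check: B·(0, -3, 1) = (0, 21, -7) = -7·(0, -3, 1).

0, 1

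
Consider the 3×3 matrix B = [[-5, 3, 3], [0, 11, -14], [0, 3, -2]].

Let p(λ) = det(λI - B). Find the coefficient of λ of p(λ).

p(λ) = λ^3 - 4λ^2 - 25λ + 100.
The coefficient of λ is -25.

-25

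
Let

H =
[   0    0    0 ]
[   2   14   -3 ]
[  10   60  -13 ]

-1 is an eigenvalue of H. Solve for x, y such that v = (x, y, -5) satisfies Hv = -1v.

We need (H + 1I)v = 0.
H + 1I = [[1, 0, 0], [2, 15, -3], [10, 60, -12]].
Row 1: (1)·x + (0)·y + (0)·-5 = 0
Row 2: (2)·x + (15)·y + (-3)·-5 = 0
Row 3: (10)·x + (60)·y + (-12)·-5 = 0
Solving gives x = 0, y = -1.
Check: H·(0, -1, -5) = (0, 1, 5) = -1·(0, -1, -5).

0, -1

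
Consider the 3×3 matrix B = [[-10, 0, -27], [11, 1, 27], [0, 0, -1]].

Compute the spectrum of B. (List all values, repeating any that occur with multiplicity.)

-10, -1, 1

Compute the characteristic polynomial p(s) = det(sI - B).
Cofactor expansion gives p(s) = s^3 + 10s^2 - s - 10.
Rational-root test: s = -1 gives p(-1) = 0.
Factor out (s + 1): p(s) = (s + 1)·(s^2 + 9s - 10).
The quadratic factors as (s + 10)·(s - 1).
Eigenvalues: -10, -1, 1.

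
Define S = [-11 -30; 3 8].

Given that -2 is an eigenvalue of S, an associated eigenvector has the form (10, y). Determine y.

We need (S + 2I)v = 0.
S + 2I = [[-9, -30], [3, 10]].
Row 1: (-9)·10 + (-30)·y = 0
Row 2: (3)·10 + (10)·y = 0
Solving gives y = -3.
Check: S·(10, -3) = (-20, 6) = -2·(10, -3).

-3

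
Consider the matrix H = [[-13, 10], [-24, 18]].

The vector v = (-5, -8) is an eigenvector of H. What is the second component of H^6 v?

-5832

First find the eigenvalue: Hv = (-15, -24) = 3·(-5, -8), so λ = 3.
Then H^6 v = λ^6·v = 3^6·(-5, -8) = 729·(-5, -8) = (-3645, -5832).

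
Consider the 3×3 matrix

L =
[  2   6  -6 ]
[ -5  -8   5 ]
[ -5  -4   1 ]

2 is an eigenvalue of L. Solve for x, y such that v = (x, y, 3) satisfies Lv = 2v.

We need (L - 2I)v = 0.
L - 2I = [[0, 6, -6], [-5, -10, 5], [-5, -4, -1]].
Row 1: (0)·x + (6)·y + (-6)·3 = 0
Row 2: (-5)·x + (-10)·y + (5)·3 = 0
Row 3: (-5)·x + (-4)·y + (-1)·3 = 0
Solving gives x = -3, y = 3.
Check: L·(-3, 3, 3) = (-6, 6, 6) = 2·(-3, 3, 3).

-3, 3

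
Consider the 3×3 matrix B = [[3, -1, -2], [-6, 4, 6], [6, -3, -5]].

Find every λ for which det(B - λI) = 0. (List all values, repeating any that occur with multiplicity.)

Compute the characteristic polynomial p(λ) = det(λI - B).
Expanding the 3×3 determinant: p(λ) = λ^3 - 2λ^2 + λ.
Try λ = 0: p(0) = 0, so 0 is a root.
Dividing by λ leaves λ^2 - 2λ + 1.
The quadratic factor is (λ - 1)^2.
Eigenvalues: 0, 1, 1.

0, 1, 1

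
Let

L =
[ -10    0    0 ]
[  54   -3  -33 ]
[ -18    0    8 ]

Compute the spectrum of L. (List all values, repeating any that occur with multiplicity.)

-10, -3, 8

Compute the characteristic polynomial p(s) = det(sI - L).
Expanding along the first row, p(s) = s^3 + 5s^2 - 74s - 240.
Try s = -3: p(-3) = 0, so -3 is a root.
Factor out (s + 3): p(s) = (s + 3)·(s^2 + 2s - 80).
The quadratic factors as (s + 10)·(s - 8).
Eigenvalues: -10, -3, 8.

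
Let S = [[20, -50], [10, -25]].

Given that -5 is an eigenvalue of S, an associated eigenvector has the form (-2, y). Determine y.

We need (S + 5I)v = 0.
S + 5I = [[25, -50], [10, -20]].
Row 1: (25)·-2 + (-50)·y = 0
Row 2: (10)·-2 + (-20)·y = 0
Solving gives y = -1.
Check: S·(-2, -1) = (10, 5) = -5·(-2, -1).

-1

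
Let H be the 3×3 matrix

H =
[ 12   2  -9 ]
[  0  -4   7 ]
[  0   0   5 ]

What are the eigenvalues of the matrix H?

H is upper triangular, so its eigenvalues are the diagonal entries.
Diagonal: 12, -4, 5.

-4, 5, 12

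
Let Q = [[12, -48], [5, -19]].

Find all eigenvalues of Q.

-4, -3

det(Q - λI) = (12 - λ)(-19 - λ) - (-48)·(5) = λ^2 + 7λ + 12.
This factors as (λ + 4)·(λ + 3) = 0.
Eigenvalues: -4, -3.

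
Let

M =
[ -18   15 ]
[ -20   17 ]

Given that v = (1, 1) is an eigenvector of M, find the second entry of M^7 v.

-2187

First find the eigenvalue: Mv = (-3, -3) = -3·(1, 1), so λ = -3.
Then M^7 v = λ^7·v = (-3)^7·(1, 1) = -2187·(1, 1) = (-2187, -2187).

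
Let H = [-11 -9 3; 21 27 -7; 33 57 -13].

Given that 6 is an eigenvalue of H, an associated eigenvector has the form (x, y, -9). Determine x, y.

We need (H - 6I)v = 0.
H - 6I = [[-17, -9, 3], [21, 21, -7], [33, 57, -19]].
Row 1: (-17)·x + (-9)·y + (3)·-9 = 0
Row 2: (21)·x + (21)·y + (-7)·-9 = 0
Row 3: (33)·x + (57)·y + (-19)·-9 = 0
Solving gives x = 0, y = -3.
Check: H·(0, -3, -9) = (0, -18, -54) = 6·(0, -3, -9).

0, -3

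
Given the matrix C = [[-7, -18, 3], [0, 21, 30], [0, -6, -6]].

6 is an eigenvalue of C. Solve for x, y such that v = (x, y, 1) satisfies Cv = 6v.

3, -2

We need (C - 6I)v = 0.
C - 6I = [[-13, -18, 3], [0, 15, 30], [0, -6, -12]].
Row 1: (-13)·x + (-18)·y + (3)·1 = 0
Row 2: (0)·x + (15)·y + (30)·1 = 0
Row 3: (0)·x + (-6)·y + (-12)·1 = 0
Solving gives x = 3, y = -2.
Check: C·(3, -2, 1) = (18, -12, 6) = 6·(3, -2, 1).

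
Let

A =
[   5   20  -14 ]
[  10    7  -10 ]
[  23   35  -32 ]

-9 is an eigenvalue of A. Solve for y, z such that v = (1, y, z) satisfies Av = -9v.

0, 1

We need (A + 9I)v = 0.
A + 9I = [[14, 20, -14], [10, 16, -10], [23, 35, -23]].
Row 1: (14)·1 + (20)·y + (-14)·z = 0
Row 2: (10)·1 + (16)·y + (-10)·z = 0
Row 3: (23)·1 + (35)·y + (-23)·z = 0
Solving gives y = 0, z = 1.
Check: A·(1, 0, 1) = (-9, 0, -9) = -9·(1, 0, 1).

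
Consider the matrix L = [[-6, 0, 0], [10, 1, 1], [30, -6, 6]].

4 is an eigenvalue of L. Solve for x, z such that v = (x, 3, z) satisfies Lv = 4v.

We need (L - 4I)v = 0.
L - 4I = [[-10, 0, 0], [10, -3, 1], [30, -6, 2]].
Row 1: (-10)·x + (0)·3 + (0)·z = 0
Row 2: (10)·x + (-3)·3 + (1)·z = 0
Row 3: (30)·x + (-6)·3 + (2)·z = 0
Solving gives x = 0, z = 9.
Check: L·(0, 3, 9) = (0, 12, 36) = 4·(0, 3, 9).

0, 9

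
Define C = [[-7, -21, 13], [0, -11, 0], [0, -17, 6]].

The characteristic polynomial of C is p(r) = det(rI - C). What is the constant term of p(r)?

p(r) = r^3 + 12r^2 - 31r - 462.
The constant term is -462.

-462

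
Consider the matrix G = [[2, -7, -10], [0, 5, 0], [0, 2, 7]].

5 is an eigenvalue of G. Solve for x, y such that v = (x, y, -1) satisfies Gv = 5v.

1, 1

We need (G - 5I)v = 0.
G - 5I = [[-3, -7, -10], [0, 0, 0], [0, 2, 2]].
Row 1: (-3)·x + (-7)·y + (-10)·-1 = 0
Row 2: (0)·x + (0)·y + (0)·-1 = 0
Row 3: (0)·x + (2)·y + (2)·-1 = 0
Solving gives x = 1, y = 1.
Check: G·(1, 1, -1) = (5, 5, -5) = 5·(1, 1, -1).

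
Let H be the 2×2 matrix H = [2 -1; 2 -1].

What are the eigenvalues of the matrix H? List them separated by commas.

0, 1

det(H - μI) = (2 - μ)(-1 - μ) - (-1)·(2) = μ^2 - μ.
This factors as μ·(μ - 1) = 0.
Eigenvalues: 0, 1.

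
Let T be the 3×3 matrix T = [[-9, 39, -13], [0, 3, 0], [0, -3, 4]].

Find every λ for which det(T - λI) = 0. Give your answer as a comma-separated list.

-9, 3, 4

Set up det(λI - T) = 0.
Expanding along the first row, p(λ) = λ^3 + 2λ^2 - 51λ + 108.
Rational-root test: λ = 3 gives p(3) = 0.
Dividing by (λ - 3) leaves λ^2 + 5λ - 36.
The quadratic factors as (λ + 9)·(λ - 4).
Eigenvalues: -9, 3, 4.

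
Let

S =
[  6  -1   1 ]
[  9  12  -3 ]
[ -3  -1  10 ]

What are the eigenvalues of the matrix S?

Compute the characteristic polynomial p(λ) = det(λI - S).
Cofactor expansion gives p(λ) = λ^3 - 28λ^2 + 261λ - 810.
Try λ = 10: p(10) = 0, so 10 is a root.
Dividing by (λ - 10) leaves λ^2 - 18λ + 81.
The quadratic factor is (λ - 9)^2.
Eigenvalues: 9, 9, 10.

9, 9, 10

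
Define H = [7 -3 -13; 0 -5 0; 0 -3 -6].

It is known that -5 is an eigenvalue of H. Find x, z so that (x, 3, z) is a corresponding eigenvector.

-9, -9

We need (H + 5I)v = 0.
H + 5I = [[12, -3, -13], [0, 0, 0], [0, -3, -1]].
Row 1: (12)·x + (-3)·3 + (-13)·z = 0
Row 2: (0)·x + (0)·3 + (0)·z = 0
Row 3: (0)·x + (-3)·3 + (-1)·z = 0
Solving gives x = -9, z = -9.
Check: H·(-9, 3, -9) = (45, -15, 45) = -5·(-9, 3, -9).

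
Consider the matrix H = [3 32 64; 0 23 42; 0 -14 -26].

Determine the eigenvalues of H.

-5, 2, 3

Set up det(sI - H) = 0.
Expanding the 3×3 determinant: p(s) = s^3 - 19s + 30.
Since p(-5) = 0, s = -5 is a root.
Factor out (s + 5): p(s) = (s + 5)·(s^2 - 5s + 6).
The quadratic factors as (s - 2)·(s - 3).
Eigenvalues: -5, 2, 3.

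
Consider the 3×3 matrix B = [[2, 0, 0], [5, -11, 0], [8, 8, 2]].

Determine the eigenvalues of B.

-11, 2, 2

B is lower triangular, so its eigenvalues are the diagonal entries.
Diagonal: 2, -11, 2.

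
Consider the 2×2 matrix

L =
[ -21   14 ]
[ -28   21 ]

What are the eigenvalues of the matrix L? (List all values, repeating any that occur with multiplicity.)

det(L - rI) = (-21 - r)(21 - r) - (14)·(-28) = r^2 - 49.
This factors as (r + 7)·(r - 7) = 0.
Eigenvalues: -7, 7.

-7, 7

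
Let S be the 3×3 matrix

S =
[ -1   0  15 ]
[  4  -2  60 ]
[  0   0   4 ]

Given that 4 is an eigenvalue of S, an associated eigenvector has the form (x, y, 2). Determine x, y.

We need (S - 4I)v = 0.
S - 4I = [[-5, 0, 15], [4, -6, 60], [0, 0, 0]].
Row 1: (-5)·x + (0)·y + (15)·2 = 0
Row 2: (4)·x + (-6)·y + (60)·2 = 0
Row 3: (0)·x + (0)·y + (0)·2 = 0
Solving gives x = 6, y = 24.
Check: S·(6, 24, 2) = (24, 96, 8) = 4·(6, 24, 2).

6, 24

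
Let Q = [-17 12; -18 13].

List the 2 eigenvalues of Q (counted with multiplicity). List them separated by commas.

-5, 1

det(Q - rI) = (-17 - r)(13 - r) - (12)·(-18) = r^2 + 4r - 5.
This factors as (r + 5)·(r - 1) = 0.
Eigenvalues: -5, 1.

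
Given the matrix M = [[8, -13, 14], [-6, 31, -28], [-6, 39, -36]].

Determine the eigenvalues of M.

The characteristic polynomial is p(μ) = det(μI - M).
Cofactor expansion gives p(μ) = μ^3 - 3μ^2 - 58μ + 240.
Rational-root test: μ = 5 gives p(5) = 0.
Factor out (μ - 5): p(μ) = (μ - 5)·(μ^2 + 2μ - 48).
The quadratic factors as (μ + 8)·(μ - 6).
Eigenvalues: -8, 5, 6.

-8, 5, 6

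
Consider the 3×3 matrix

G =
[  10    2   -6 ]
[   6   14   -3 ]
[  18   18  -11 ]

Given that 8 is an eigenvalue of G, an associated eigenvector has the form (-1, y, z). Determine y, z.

1, 0

We need (G - 8I)v = 0.
G - 8I = [[2, 2, -6], [6, 6, -3], [18, 18, -19]].
Row 1: (2)·-1 + (2)·y + (-6)·z = 0
Row 2: (6)·-1 + (6)·y + (-3)·z = 0
Row 3: (18)·-1 + (18)·y + (-19)·z = 0
Solving gives y = 1, z = 0.
Check: G·(-1, 1, 0) = (-8, 8, 0) = 8·(-1, 1, 0).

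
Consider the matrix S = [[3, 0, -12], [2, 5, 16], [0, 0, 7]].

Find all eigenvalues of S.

3, 5, 7

Set up det(lambda·I - S) = 0.
Expanding along the first row, p(lambda) = lambda^3 - 15·lambda^2 + 71·lambda - 105.
Rational-root test: lambda = 3 gives p(3) = 0.
Factor out (lambda - 3): p(lambda) = (lambda - 3)·(lambda^2 - 12·lambda + 35).
The quadratic factors as (lambda - 5)·(lambda - 7).
Eigenvalues: 3, 5, 7.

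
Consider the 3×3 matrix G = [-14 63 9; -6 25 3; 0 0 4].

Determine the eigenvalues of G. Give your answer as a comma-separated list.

4, 4, 7

Compute the characteristic polynomial p(λ) = det(λI - G).
Expanding along the first row, p(λ) = λ^3 - 15λ^2 + 72λ - 112.
Try λ = 4: p(4) = 0, so 4 is a root.
Factor out (λ - 4): p(λ) = (λ - 4)·(λ^2 - 11λ + 28).
The quadratic factors as (λ - 4)·(λ - 7).
Eigenvalues: 4, 4, 7.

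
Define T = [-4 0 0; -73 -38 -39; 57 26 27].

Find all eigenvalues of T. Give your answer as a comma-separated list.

-12, -4, 1

The characteristic polynomial is p(t) = det(tI - T).
Expanding the 3×3 determinant: p(t) = t^3 + 15t^2 + 32t - 48.
Try t = 1: p(1) = 0, so 1 is a root.
Dividing by (t - 1) leaves t^2 + 16t + 48.
The quadratic factors as (t + 12)·(t + 4).
Eigenvalues: -12, -4, 1.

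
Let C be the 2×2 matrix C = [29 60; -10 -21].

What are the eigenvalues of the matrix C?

det(C - lambda·I) = (29 - lambda)(-21 - lambda) - (60)·(-10) = lambda^2 - 8·lambda - 9.
This factors as (lambda + 1)·(lambda - 9) = 0.
Eigenvalues: -1, 9.

-1, 9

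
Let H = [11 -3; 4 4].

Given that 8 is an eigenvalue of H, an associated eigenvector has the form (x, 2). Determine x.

We need (H - 8I)v = 0.
H - 8I = [[3, -3], [4, -4]].
Row 1: (3)·x + (-3)·2 = 0
Row 2: (4)·x + (-4)·2 = 0
Solving gives x = 2.
Check: H·(2, 2) = (16, 16) = 8·(2, 2).

2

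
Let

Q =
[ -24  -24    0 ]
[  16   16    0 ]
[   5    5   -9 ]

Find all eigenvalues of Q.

-9, -8, 0

Compute the characteristic polynomial p(μ) = det(μI - Q).
Cofactor expansion gives p(μ) = μ^3 + 17μ^2 + 72μ.
Try μ = -9: p(-9) = 0, so -9 is a root.
Dividing by (μ + 9) leaves μ^2 + 8μ.
The quadratic factors as (μ + 8)·μ.
Eigenvalues: -9, -8, 0.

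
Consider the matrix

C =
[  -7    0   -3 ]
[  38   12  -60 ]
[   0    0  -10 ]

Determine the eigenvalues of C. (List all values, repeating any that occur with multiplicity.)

-10, -7, 12

Set up det(sI - C) = 0.
Expanding the 3×3 determinant: p(s) = s^3 + 5s^2 - 134s - 840.
Rational-root test: s = -7 gives p(-7) = 0.
Dividing by (s + 7) leaves s^2 - 2s - 120.
The quadratic factors as (s + 10)·(s - 12).
Eigenvalues: -10, -7, 12.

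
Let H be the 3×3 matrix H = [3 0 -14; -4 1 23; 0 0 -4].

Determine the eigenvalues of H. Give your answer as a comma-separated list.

Set up det(λI - H) = 0.
Expanding along the first row, p(λ) = λ^3 - 13λ + 12.
Rational-root test: λ = 3 gives p(3) = 0.
Factor out (λ - 3): p(λ) = (λ - 3)·(λ^2 + 3λ - 4).
The quadratic factors as (λ + 4)·(λ - 1).
Eigenvalues: -4, 1, 3.

-4, 1, 3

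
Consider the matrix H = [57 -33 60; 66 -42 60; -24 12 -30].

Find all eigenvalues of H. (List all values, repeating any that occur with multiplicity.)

-9, -6, 0

Compute the characteristic polynomial p(r) = det(rI - H).
Cofactor expansion gives p(r) = r^3 + 15r^2 + 54r.
Since p(0) = 0, r = 0 is a root.
Dividing by r leaves r^2 + 15r + 54.
The quadratic factors as (r + 9)·(r + 6).
Eigenvalues: -9, -6, 0.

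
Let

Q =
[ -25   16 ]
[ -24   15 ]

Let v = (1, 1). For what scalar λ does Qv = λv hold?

Compute Qv: Q·(1, 1) = (-9, -9).
Since Qv = λv, compare component 1: -9 = λ·1, so λ = -9.

-9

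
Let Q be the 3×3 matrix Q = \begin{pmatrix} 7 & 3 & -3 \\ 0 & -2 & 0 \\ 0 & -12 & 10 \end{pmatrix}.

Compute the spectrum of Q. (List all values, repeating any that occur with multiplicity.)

The characteristic polynomial is p(μ) = det(μI - Q).
Expanding the 3×3 determinant: p(μ) = μ^3 - 15μ^2 + 36μ + 140.
Try μ = 10: p(10) = 0, so 10 is a root.
Dividing by (μ - 10) leaves μ^2 - 5μ - 14.
The quadratic factors as (μ + 2)·(μ - 7).
Eigenvalues: -2, 7, 10.

-2, 7, 10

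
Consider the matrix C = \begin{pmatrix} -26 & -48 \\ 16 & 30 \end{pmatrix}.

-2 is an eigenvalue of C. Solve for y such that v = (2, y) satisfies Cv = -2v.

-1

We need (C + 2I)v = 0.
C + 2I = [[-24, -48], [16, 32]].
Row 1: (-24)·2 + (-48)·y = 0
Row 2: (16)·2 + (32)·y = 0
Solving gives y = -1.
Check: C·(2, -1) = (-4, 2) = -2·(2, -1).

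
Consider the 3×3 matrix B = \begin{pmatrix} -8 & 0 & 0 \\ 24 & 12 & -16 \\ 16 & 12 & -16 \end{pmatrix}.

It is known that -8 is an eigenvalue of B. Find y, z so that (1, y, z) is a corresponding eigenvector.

-2, -1

We need (B + 8I)v = 0.
B + 8I = [[0, 0, 0], [24, 20, -16], [16, 12, -8]].
Row 1: (0)·1 + (0)·y + (0)·z = 0
Row 2: (24)·1 + (20)·y + (-16)·z = 0
Row 3: (16)·1 + (12)·y + (-8)·z = 0
Solving gives y = -2, z = -1.
Check: B·(1, -2, -1) = (-8, 16, 8) = -8·(1, -2, -1).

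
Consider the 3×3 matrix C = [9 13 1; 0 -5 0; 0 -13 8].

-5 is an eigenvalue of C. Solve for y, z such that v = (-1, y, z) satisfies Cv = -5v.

1, 1

We need (C + 5I)v = 0.
C + 5I = [[14, 13, 1], [0, 0, 0], [0, -13, 13]].
Row 1: (14)·-1 + (13)·y + (1)·z = 0
Row 2: (0)·-1 + (0)·y + (0)·z = 0
Row 3: (0)·-1 + (-13)·y + (13)·z = 0
Solving gives y = 1, z = 1.
Check: C·(-1, 1, 1) = (5, -5, -5) = -5·(-1, 1, 1).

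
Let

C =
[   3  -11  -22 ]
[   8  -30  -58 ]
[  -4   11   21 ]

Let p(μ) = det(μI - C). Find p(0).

-24

p(0) = det(0·I − C) = det(−C) = (−1)^3·det(C).
det(C) = 24, so p(0) = -24.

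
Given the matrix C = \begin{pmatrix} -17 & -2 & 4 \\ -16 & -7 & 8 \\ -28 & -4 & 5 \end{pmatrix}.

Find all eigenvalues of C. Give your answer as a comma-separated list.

-9, -7, -3

Set up det(sI - C) = 0.
Cofactor expansion gives p(s) = s^3 + 19s^2 + 111s + 189.
Since p(-3) = 0, s = -3 is a root.
Factor out (s + 3): p(s) = (s + 3)·(s^2 + 16s + 63).
The quadratic factors as (s + 9)·(s + 7).
Eigenvalues: -9, -7, -3.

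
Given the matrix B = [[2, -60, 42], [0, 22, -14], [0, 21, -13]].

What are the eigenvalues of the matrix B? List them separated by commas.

1, 2, 8

Set up det(μI - B) = 0.
Expanding the 3×3 determinant: p(μ) = μ^3 - 11μ^2 + 26μ - 16.
Try μ = 1: p(1) = 0, so 1 is a root.
Factor out (μ - 1): p(μ) = (μ - 1)·(μ^2 - 10μ + 16).
The quadratic factors as (μ - 2)·(μ - 8).
Eigenvalues: 1, 2, 8.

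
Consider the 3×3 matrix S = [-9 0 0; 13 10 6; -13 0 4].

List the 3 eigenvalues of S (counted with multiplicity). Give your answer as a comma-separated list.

The characteristic polynomial is p(lambda) = det(lambda·I - S).
Expanding the 3×3 determinant: p(lambda) = lambda^3 - 5·lambda^2 - 86·lambda + 360.
Try lambda = 4: p(4) = 0, so 4 is a root.
Factor out (lambda - 4): p(lambda) = (lambda - 4)·(lambda^2 - lambda - 90).
The quadratic factors as (lambda + 9)·(lambda - 10).
Eigenvalues: -9, 4, 10.

-9, 4, 10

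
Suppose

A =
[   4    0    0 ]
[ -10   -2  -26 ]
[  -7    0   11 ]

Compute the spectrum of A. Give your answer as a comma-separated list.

Compute the characteristic polynomial p(s) = det(sI - A).
Expanding the 3×3 determinant: p(s) = s^3 - 13s^2 + 14s + 88.
Try s = -2: p(-2) = 0, so -2 is a root.
Factor out (s + 2): p(s) = (s + 2)·(s^2 - 15s + 44).
The quadratic factors as (s - 4)·(s - 11).
Eigenvalues: -2, 4, 11.

-2, 4, 11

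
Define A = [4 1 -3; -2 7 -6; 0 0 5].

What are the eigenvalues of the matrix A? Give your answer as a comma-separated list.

The characteristic polynomial is p(λ) = det(λI - A).
Cofactor expansion gives p(λ) = λ^3 - 16λ^2 + 85λ - 150.
Rational-root test: λ = 5 gives p(5) = 0.
Dividing by (λ - 5) leaves λ^2 - 11λ + 30.
The quadratic factors as (λ - 5)·(λ - 6).
Eigenvalues: 5, 5, 6.

5, 5, 6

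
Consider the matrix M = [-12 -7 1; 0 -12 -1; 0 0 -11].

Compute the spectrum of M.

M is upper triangular, so its eigenvalues are the diagonal entries.
Diagonal: -12, -12, -11.

-12, -12, -11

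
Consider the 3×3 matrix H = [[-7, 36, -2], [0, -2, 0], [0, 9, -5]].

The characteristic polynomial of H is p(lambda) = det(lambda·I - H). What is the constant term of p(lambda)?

p(lambda) = lambda^3 + 14·lambda^2 + 59·lambda + 70.
The constant term is 70.

70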